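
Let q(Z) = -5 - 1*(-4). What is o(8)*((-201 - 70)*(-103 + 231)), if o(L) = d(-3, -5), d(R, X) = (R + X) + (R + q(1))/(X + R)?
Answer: 260160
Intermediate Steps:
q(Z) = -1 (q(Z) = -5 + 4 = -1)
d(R, X) = R + X + (-1 + R)/(R + X) (d(R, X) = (R + X) + (R - 1)/(X + R) = (R + X) + (-1 + R)/(R + X) = R + X + (-1 + R)/(R + X))
o(L) = -15/2 (o(L) = (-1 - 3 + (-3)**2 + (-5)**2 + 2*(-3)*(-5))/(-3 - 5) = (-1 - 3 + 9 + 25 + 30)/(-8) = -1/8*60 = -15/2)
o(8)*((-201 - 70)*(-103 + 231)) = -15*(-201 - 70)*(-103 + 231)/2 = -(-4065)*128/2 = -15/2*(-34688) = 260160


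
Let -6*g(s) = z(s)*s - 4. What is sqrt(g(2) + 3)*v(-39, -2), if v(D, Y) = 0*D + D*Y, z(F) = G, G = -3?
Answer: 26*sqrt(42) ≈ 168.50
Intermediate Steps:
z(F) = -3
v(D, Y) = D*Y (v(D, Y) = 0 + D*Y = D*Y)
g(s) = 2/3 + s/2 (g(s) = -(-3*s - 4)/6 = -(-4 - 3*s)/6 = 2/3 + s/2)
sqrt(g(2) + 3)*v(-39, -2) = sqrt((2/3 + (1/2)*2) + 3)*(-39*(-2)) = sqrt((2/3 + 1) + 3)*78 = sqrt(5/3 + 3)*78 = sqrt(14/3)*78 = (sqrt(42)/3)*78 = 26*sqrt(42)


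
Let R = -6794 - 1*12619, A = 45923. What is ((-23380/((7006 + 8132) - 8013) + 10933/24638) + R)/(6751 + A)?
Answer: -681673556713/1849339367100 ≈ -0.36860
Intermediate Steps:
R = -19413 (R = -6794 - 12619 = -19413)
((-23380/((7006 + 8132) - 8013) + 10933/24638) + R)/(6751 + A) = ((-23380/((7006 + 8132) - 8013) + 10933/24638) - 19413)/(6751 + 45923) = ((-23380/(15138 - 8013) + 10933*(1/24638)) - 19413)/52674 = ((-23380/7125 + 10933/24638) - 19413)*(1/52674) = ((-23380*1/7125 + 10933/24638) - 19413)*(1/52674) = ((-4676/1425 + 10933/24638) - 19413)*(1/52674) = (-99627763/35109150 - 19413)*(1/52674) = -681673556713/35109150*1/52674 = -681673556713/1849339367100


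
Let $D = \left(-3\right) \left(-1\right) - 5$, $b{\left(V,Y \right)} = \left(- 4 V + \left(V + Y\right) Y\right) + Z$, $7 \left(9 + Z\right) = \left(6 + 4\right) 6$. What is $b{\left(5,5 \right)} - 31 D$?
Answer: $\frac{641}{7} \approx 91.571$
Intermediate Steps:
$Z = - \frac{3}{7}$ ($Z = -9 + \frac{\left(6 + 4\right) 6}{7} = -9 + \frac{10 \cdot 6}{7} = -9 + \frac{1}{7} \cdot 60 = -9 + \frac{60}{7} = - \frac{3}{7} \approx -0.42857$)
$b{\left(V,Y \right)} = - \frac{3}{7} - 4 V + Y \left(V + Y\right)$ ($b{\left(V,Y \right)} = \left(- 4 V + \left(V + Y\right) Y\right) - \frac{3}{7} = \left(- 4 V + Y \left(V + Y\right)\right) - \frac{3}{7} = - \frac{3}{7} - 4 V + Y \left(V + Y\right)$)
$D = -2$ ($D = 3 - 5 = -2$)
$b{\left(5,5 \right)} - 31 D = \left(- \frac{3}{7} + 5^{2} - 20 + 5 \cdot 5\right) - -62 = \left(- \frac{3}{7} + 25 - 20 + 25\right) + 62 = \frac{207}{7} + 62 = \frac{641}{7}$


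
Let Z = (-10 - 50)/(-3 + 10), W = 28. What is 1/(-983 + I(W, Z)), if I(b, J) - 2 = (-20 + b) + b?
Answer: -1/945 ≈ -0.0010582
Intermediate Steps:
Z = -60/7 ≈ -8.5714
I(b, J) = -18 + 2*b (I(b, J) = 2 + ((-20 + b) + b) = 2 + (-20 + 2*b) = -18 + 2*b)
1/(-983 + I(W, Z)) = 1/(-983 + (-18 + 2*28)) = 1/(-983 + (-18 + 56)) = 1/(-983 + 38) = 1/(-945) = -1/945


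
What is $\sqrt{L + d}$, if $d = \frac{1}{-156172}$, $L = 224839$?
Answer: $\frac{\sqrt{1370938578894201}}{78086} \approx 474.17$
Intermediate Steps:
$d = - \frac{1}{156172} \approx -6.4032 \cdot 10^{-6}$
$\sqrt{L + d} = \sqrt{224839 - \frac{1}{156172}} = \sqrt{\frac{35113556307}{156172}} = \frac{\sqrt{1370938578894201}}{78086}$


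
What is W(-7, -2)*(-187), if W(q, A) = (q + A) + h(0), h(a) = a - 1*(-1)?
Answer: 1496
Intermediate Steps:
h(a) = 1 + a (h(a) = a + 1 = 1 + a)
W(q, A) = 1 + A + q (W(q, A) = (q + A) + (1 + 0) = (A + q) + 1 = 1 + A + q)
W(-7, -2)*(-187) = (1 - 2 - 7)*(-187) = -8*(-187) = 1496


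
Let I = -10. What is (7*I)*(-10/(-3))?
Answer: -700/3 ≈ -233.33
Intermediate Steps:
(7*I)*(-10/(-3)) = (7*(-10))*(-10/(-3)) = -(-700)*(-1)/3 = -70*10/3 = -700/3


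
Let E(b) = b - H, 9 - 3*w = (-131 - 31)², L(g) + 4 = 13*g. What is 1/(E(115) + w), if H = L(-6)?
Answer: -1/8548 ≈ -0.00011699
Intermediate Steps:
L(g) = -4 + 13*g
H = -82 (H = -4 + 13*(-6) = -4 - 78 = -82)
w = -8745 (w = 3 - (-131 - 31)²/3 = 3 - ⅓*(-162)² = 3 - ⅓*26244 = 3 - 8748 = -8745)
E(b) = 82 + b (E(b) = b - 1*(-82) = b + 82 = 82 + b)
1/(E(115) + w) = 1/((82 + 115) - 8745) = 1/(197 - 8745) = 1/(-8548) = -1/8548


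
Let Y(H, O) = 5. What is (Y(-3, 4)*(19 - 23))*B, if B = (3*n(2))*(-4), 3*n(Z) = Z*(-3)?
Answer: -480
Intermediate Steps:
n(Z) = -Z (n(Z) = (Z*(-3))/3 = (-3*Z)/3 = -Z)
B = 24 (B = (3*(-1*2))*(-4) = (3*(-2))*(-4) = -6*(-4) = 24)
(Y(-3, 4)*(19 - 23))*B = (5*(19 - 23))*24 = (5*(-4))*24 = -20*24 = -480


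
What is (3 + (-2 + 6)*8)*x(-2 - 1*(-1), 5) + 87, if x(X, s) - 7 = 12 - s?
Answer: 577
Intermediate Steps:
x(X, s) = 19 - s (x(X, s) = 7 + (12 - s) = 19 - s)
(3 + (-2 + 6)*8)*x(-2 - 1*(-1), 5) + 87 = (3 + (-2 + 6)*8)*(19 - 1*5) + 87 = (3 + 4*8)*(19 - 5) + 87 = (3 + 32)*14 + 87 = 35*14 + 87 = 490 + 87 = 577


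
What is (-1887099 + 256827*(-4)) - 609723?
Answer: -3524130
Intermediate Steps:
(-1887099 + 256827*(-4)) - 609723 = (-1887099 - 1027308) - 609723 = -2914407 - 609723 = -3524130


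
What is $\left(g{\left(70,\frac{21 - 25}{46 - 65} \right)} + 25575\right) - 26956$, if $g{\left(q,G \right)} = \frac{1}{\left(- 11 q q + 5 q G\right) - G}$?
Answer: $- \frac{1412354243}{1022704} \approx -1381.0$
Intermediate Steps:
$g{\left(q,G \right)} = \frac{1}{- G - 11 q^{2} + 5 G q}$ ($g{\left(q,G \right)} = \frac{1}{\left(- 11 q^{2} + 5 G q\right) - G} = \frac{1}{- G - 11 q^{2} + 5 G q}$)
$\left(g{\left(70,\frac{21 - 25}{46 - 65} \right)} + 25575\right) - 26956 = \left(- \frac{1}{\frac{21 - 25}{46 - 65} + 11 \cdot 70^{2} - 5 \frac{21 - 25}{46 - 65} \cdot 70} + 25575\right) - 26956 = \left(- \frac{1}{- \frac{4}{-19} + 11 \cdot 4900 - 5 \left(- \frac{4}{-19}\right) 70} + 25575\right) - 26956 = \left(- \frac{1}{\left(-4\right) \left(- \frac{1}{19}\right) + 53900 - 5 \left(\left(-4\right) \left(- \frac{1}{19}\right)\right) 70} + 25575\right) - 26956 = \left(- \frac{1}{\frac{4}{19} + 53900 - \frac{20}{19} \cdot 70} + 25575\right) - 26956 = \left(- \frac{1}{\frac{4}{19} + 53900 - \frac{1400}{19}} + 25575\right) - 26956 = \left(- \frac{1}{\frac{1022704}{19}} + 25575\right) - 26956 = \left(\left(-1\right) \frac{19}{1022704} + 25575\right) - 26956 = \left(- \frac{19}{1022704} + 25575\right) - 26956 = \frac{26155654781}{1022704} - 26956 = - \frac{1412354243}{1022704}$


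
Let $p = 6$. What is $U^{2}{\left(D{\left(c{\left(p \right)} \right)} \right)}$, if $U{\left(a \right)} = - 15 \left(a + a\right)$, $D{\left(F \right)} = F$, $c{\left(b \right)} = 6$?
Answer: $32400$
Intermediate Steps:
$U{\left(a \right)} = - 30 a$ ($U{\left(a \right)} = - 15 \cdot 2 a = - 30 a$)
$U^{2}{\left(D{\left(c{\left(p \right)} \right)} \right)} = \left(\left(-30\right) 6\right)^{2} = \left(-180\right)^{2} = 32400$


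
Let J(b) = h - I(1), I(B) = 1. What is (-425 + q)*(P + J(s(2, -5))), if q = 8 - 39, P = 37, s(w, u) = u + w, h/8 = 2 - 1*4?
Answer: -9120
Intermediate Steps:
h = -16 (h = 8*(2 - 1*4) = 8*(2 - 4) = 8*(-2) = -16)
q = -31
J(b) = -17 (J(b) = -16 - 1*1 = -16 - 1 = -17)
(-425 + q)*(P + J(s(2, -5))) = (-425 - 31)*(37 - 17) = -456*20 = -9120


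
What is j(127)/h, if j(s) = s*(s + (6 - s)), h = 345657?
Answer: 254/115219 ≈ 0.0022045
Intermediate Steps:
j(s) = 6*s (j(s) = s*6 = 6*s)
j(127)/h = (6*127)/345657 = 762*(1/345657) = 254/115219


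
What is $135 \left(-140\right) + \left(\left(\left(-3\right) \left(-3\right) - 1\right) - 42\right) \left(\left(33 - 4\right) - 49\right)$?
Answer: $-18220$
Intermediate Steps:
$135 \left(-140\right) + \left(\left(\left(-3\right) \left(-3\right) - 1\right) - 42\right) \left(\left(33 - 4\right) - 49\right) = -18900 + \left(\left(9 - 1\right) - 42\right) \left(\left(33 - 4\right) - 49\right) = -18900 + \left(8 - 42\right) \left(29 - 49\right) = -18900 - -680 = -18900 + 680 = -18220$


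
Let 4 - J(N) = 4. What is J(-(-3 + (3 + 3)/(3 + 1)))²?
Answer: 0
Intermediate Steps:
J(N) = 0 (J(N) = 4 - 1*4 = 4 - 4 = 0)
J(-(-3 + (3 + 3)/(3 + 1)))² = 0² = 0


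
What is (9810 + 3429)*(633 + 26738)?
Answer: 362364669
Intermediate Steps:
(9810 + 3429)*(633 + 26738) = 13239*27371 = 362364669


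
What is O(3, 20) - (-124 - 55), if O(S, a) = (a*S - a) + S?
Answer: 222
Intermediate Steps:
O(S, a) = S - a + S*a (O(S, a) = (S*a - a) + S = (-a + S*a) + S = S - a + S*a)
O(3, 20) - (-124 - 55) = (3 - 1*20 + 3*20) - (-124 - 55) = (3 - 20 + 60) - 1*(-179) = 43 + 179 = 222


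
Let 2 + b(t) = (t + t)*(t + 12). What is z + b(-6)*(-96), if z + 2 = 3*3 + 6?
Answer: 7117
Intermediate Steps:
z = 13 (z = -2 + (3*3 + 6) = -2 + (9 + 6) = -2 + 15 = 13)
b(t) = -2 + 2*t*(12 + t) (b(t) = -2 + (t + t)*(t + 12) = -2 + (2*t)*(12 + t) = -2 + 2*t*(12 + t))
z + b(-6)*(-96) = 13 + (-2 + 2*(-6)² + 24*(-6))*(-96) = 13 + (-2 + 2*36 - 144)*(-96) = 13 + (-2 + 72 - 144)*(-96) = 13 - 74*(-96) = 13 + 7104 = 7117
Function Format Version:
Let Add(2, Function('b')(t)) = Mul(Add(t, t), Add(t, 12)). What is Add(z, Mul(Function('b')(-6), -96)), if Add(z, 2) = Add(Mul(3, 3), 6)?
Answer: 7117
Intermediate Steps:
z = 13 (z = Add(-2, Add(Mul(3, 3), 6)) = Add(-2, Add(9, 6)) = Add(-2, 15) = 13)
Function('b')(t) = Add(-2, Mul(2, t, Add(12, t))) (Function('b')(t) = Add(-2, Mul(Add(t, t), Add(t, 12))) = Add(-2, Mul(Mul(2, t), Add(12, t))) = Add(-2, Mul(2, t, Add(12, t))))
Add(z, Mul(Function('b')(-6), -96)) = Add(13, Mul(Add(-2, Mul(2, Pow(-6, 2)), Mul(24, -6)), -96)) = Add(13, Mul(Add(-2, Mul(2, 36), -144), -96)) = Add(13, Mul(Add(-2, 72, -144), -96)) = Add(13, Mul(-74, -96)) = Add(13, 7104) = 7117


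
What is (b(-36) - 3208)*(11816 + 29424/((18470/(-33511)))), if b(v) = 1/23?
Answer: 28324782531376/212405 ≈ 1.3335e+8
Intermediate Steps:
b(v) = 1/23
(b(-36) - 3208)*(11816 + 29424/((18470/(-33511)))) = (1/23 - 3208)*(11816 + 29424/((18470/(-33511)))) = -73783*(11816 + 29424/((18470*(-1/33511))))/23 = -73783*(11816 + 29424/(-18470/33511))/23 = -73783*(11816 + 29424*(-33511/18470))/23 = -73783*(11816 - 493013832/9235)/23 = -73783/23*(-383893072/9235) = 28324782531376/212405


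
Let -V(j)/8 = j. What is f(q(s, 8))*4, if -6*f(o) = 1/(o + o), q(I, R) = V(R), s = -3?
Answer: 1/192 ≈ 0.0052083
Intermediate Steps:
V(j) = -8*j
q(I, R) = -8*R
f(o) = -1/(12*o) (f(o) = -1/(6*(o + o)) = -1/(2*o)/6 = -1/(12*o))
f(q(s, 8))*4 = -1/(12*((-8*8)))*4 = -1/12/(-64)*4 = -1/12*(-1/64)*4 = (1/768)*4 = 1/192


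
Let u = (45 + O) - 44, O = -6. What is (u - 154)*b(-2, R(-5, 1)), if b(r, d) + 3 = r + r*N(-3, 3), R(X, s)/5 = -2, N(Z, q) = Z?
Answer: -159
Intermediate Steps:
R(X, s) = -10 (R(X, s) = 5*(-2) = -10)
b(r, d) = -3 - 2*r (b(r, d) = -3 + (r + r*(-3)) = -3 + (r - 3*r) = -3 - 2*r)
u = -5 (u = (45 - 6) - 44 = 39 - 44 = -5)
(u - 154)*b(-2, R(-5, 1)) = (-5 - 154)*(-3 - 2*(-2)) = -159*(-3 + 4) = -159*1 = -159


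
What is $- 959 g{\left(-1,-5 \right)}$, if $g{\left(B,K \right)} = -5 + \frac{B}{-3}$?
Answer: $\frac{13426}{3} \approx 4475.3$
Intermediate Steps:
$g{\left(B,K \right)} = -5 - \frac{B}{3}$
$- 959 g{\left(-1,-5 \right)} = - 959 \left(-5 - - \frac{1}{3}\right) = - 959 \left(-5 + \frac{1}{3}\right) = \left(-959\right) \left(- \frac{14}{3}\right) = \frac{13426}{3}$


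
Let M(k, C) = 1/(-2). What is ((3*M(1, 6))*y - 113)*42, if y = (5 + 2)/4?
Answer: -19425/4 ≈ -4856.3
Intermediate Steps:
y = 7/4 (y = (¼)*7 = 7/4 ≈ 1.7500)
M(k, C) = -½
((3*M(1, 6))*y - 113)*42 = ((3*(-½))*(7/4) - 113)*42 = (-3/2*7/4 - 113)*42 = (-21/8 - 113)*42 = -925/8*42 = -19425/4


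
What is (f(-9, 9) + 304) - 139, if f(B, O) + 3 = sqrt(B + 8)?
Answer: 162 + I ≈ 162.0 + 1.0*I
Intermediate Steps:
f(B, O) = -3 + sqrt(8 + B) (f(B, O) = -3 + sqrt(B + 8) = -3 + sqrt(8 + B))
(f(-9, 9) + 304) - 139 = ((-3 + sqrt(8 - 9)) + 304) - 139 = ((-3 + sqrt(-1)) + 304) - 139 = ((-3 + I) + 304) - 139 = (301 + I) - 139 = 162 + I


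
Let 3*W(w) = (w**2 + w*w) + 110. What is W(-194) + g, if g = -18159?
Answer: 20905/3 ≈ 6968.3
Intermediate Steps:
W(w) = 110/3 + 2*w**2/3 (W(w) = ((w**2 + w*w) + 110)/3 = ((w**2 + w**2) + 110)/3 = (2*w**2 + 110)/3 = (110 + 2*w**2)/3 = 110/3 + 2*w**2/3)
W(-194) + g = (110/3 + (2/3)*(-194)**2) - 18159 = (110/3 + (2/3)*37636) - 18159 = (110/3 + 75272/3) - 18159 = 75382/3 - 18159 = 20905/3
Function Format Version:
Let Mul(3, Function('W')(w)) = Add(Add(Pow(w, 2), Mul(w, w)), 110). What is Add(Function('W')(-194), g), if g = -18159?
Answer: Rational(20905, 3) ≈ 6968.3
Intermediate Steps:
Function('W')(w) = Add(Rational(110, 3), Mul(Rational(2, 3), Pow(w, 2))) (Function('W')(w) = Mul(Rational(1, 3), Add(Add(Pow(w, 2), Mul(w, w)), 110)) = Mul(Rational(1, 3), Add(Add(Pow(w, 2), Pow(w, 2)), 110)) = Mul(Rational(1, 3), Add(Mul(2, Pow(w, 2)), 110)) = Mul(Rational(1, 3), Add(110, Mul(2, Pow(w, 2)))) = Add(Rational(110, 3), Mul(Rational(2, 3), Pow(w, 2))))
Add(Function('W')(-194), g) = Add(Add(Rational(110, 3), Mul(Rational(2, 3), Pow(-194, 2))), -18159) = Add(Add(Rational(110, 3), Mul(Rational(2, 3), 37636)), -18159) = Add(Add(Rational(110, 3), Rational(75272, 3)), -18159) = Add(Rational(75382, 3), -18159) = Rational(20905, 3)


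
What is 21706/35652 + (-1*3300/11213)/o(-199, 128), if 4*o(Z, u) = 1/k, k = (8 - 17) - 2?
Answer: 2710029889/199882938 ≈ 13.558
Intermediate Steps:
k = -11 (k = -9 - 2 = -11)
o(Z, u) = -1/44 (o(Z, u) = (¼)/(-11) = (¼)*(-1/11) = -1/44)
21706/35652 + (-1*3300/11213)/o(-199, 128) = 21706/35652 + (-1*3300/11213)/(-1/44) = 21706*(1/35652) - 3300*1/11213*(-44) = 10853/17826 - 3300/11213*(-44) = 10853/17826 + 145200/11213 = 2710029889/199882938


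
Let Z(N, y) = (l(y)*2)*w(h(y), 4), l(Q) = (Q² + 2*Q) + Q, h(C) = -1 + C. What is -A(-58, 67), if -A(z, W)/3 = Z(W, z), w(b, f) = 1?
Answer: 19140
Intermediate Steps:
l(Q) = Q² + 3*Q
Z(N, y) = 2*y*(3 + y) (Z(N, y) = ((y*(3 + y))*2)*1 = (2*y*(3 + y))*1 = 2*y*(3 + y))
A(z, W) = -6*z*(3 + z)
-A(-58, 67) = -(-6)*(-58)*(3 - 58) = -(-6)*(-58)*(-55) = -1*(-19140) = 19140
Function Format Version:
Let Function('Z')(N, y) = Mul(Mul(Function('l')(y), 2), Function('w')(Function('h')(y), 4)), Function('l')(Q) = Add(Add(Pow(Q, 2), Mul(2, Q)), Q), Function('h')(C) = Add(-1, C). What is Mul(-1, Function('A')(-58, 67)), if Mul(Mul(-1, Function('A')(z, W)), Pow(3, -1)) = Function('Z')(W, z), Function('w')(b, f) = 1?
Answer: 19140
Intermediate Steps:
Function('l')(Q) = Add(Pow(Q, 2), Mul(3, Q))
Function('Z')(N, y) = Mul(2, y, Add(3, y)) (Function('Z')(N, y) = Mul(Mul(Mul(y, Add(3, y)), 2), 1) = Mul(Mul(2, y, Add(3, y)), 1) = Mul(2, y, Add(3, y)))
Function('A')(z, W) = Mul(-6, z, Add(3, z)) (Function('A')(z, W) = Mul(-3, Mul(2, z, Add(3, z))) = Mul(-6, z, Add(3, z)))
Mul(-1, Function('A')(-58, 67)) = Mul(-1, Mul(-6, -58, Add(3, -58))) = Mul(-1, Mul(-6, -58, -55)) = Mul(-1, -19140) = 19140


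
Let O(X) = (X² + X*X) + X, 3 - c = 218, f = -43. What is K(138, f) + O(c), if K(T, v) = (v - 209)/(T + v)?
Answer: 8762073/95 ≈ 92232.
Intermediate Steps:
c = -215 (c = 3 - 1*218 = 3 - 218 = -215)
K(T, v) = (-209 + v)/(T + v)
O(X) = X + 2*X² (O(X) = (X² + X²) + X = 2*X² + X = X + 2*X²)
K(138, f) + O(c) = (-209 - 43)/(138 - 43) - 215*(1 + 2*(-215)) = -252/95 - 215*(1 - 430) = (1/95)*(-252) - 215*(-429) = -252/95 + 92235 = 8762073/95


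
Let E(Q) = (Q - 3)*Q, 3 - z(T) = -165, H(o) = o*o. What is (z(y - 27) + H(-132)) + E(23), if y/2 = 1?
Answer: 18052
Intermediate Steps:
y = 2 (y = 2*1 = 2)
H(o) = o**2
z(T) = 168 (z(T) = 3 - 1*(-165) = 3 + 165 = 168)
E(Q) = Q*(-3 + Q) (E(Q) = (-3 + Q)*Q = Q*(-3 + Q))
(z(y - 27) + H(-132)) + E(23) = (168 + (-132)**2) + 23*(-3 + 23) = (168 + 17424) + 23*20 = 17592 + 460 = 18052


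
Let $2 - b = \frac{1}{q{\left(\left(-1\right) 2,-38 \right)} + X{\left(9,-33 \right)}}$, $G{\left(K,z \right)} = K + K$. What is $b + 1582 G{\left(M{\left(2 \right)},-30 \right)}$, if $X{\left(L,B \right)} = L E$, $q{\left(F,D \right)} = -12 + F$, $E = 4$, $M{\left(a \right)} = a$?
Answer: $\frac{139259}{22} \approx 6330.0$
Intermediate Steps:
$X{\left(L,B \right)} = 4 L$ ($X{\left(L,B \right)} = L 4 = 4 L$)
$G{\left(K,z \right)} = 2 K$
$b = \frac{43}{22}$ ($b = 2 - \frac{1}{\left(-12 - 2\right) + 4 \cdot 9} = 2 - \frac{1}{\left(-12 - 2\right) + 36} = 2 - \frac{1}{-14 + 36} = 2 - \frac{1}{22} = \frac{43}{22} \approx 1.9545$)
$b + 1582 G{\left(M{\left(2 \right)},-30 \right)} = \frac{43}{22} + 1582 \cdot 2 \cdot 2 = \frac{43}{22} + 1582 \cdot 4 = \frac{43}{22} + 6328 = \frac{139259}{22}$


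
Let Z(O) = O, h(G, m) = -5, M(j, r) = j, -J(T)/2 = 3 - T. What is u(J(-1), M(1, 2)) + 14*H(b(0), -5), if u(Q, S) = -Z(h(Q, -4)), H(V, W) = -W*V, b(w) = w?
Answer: 5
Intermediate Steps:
J(T) = -6 + 2*T (J(T) = -2*(3 - T) = -6 + 2*T)
H(V, W) = -V*W
u(Q, S) = 5 (u(Q, S) = -1*(-5) = 5)
u(J(-1), M(1, 2)) + 14*H(b(0), -5) = 5 + 14*(-1*0*(-5)) = 5 + 14*0 = 5 + 0 = 5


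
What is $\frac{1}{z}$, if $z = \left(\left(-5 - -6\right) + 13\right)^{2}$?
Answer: $\frac{1}{196} \approx 0.005102$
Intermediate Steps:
$z = 196$ ($z = \left(\left(-5 + 6\right) + 13\right)^{2} = \left(1 + 13\right)^{2} = 14^{2} = 196$)
$\frac{1}{z} = \frac{1}{196}$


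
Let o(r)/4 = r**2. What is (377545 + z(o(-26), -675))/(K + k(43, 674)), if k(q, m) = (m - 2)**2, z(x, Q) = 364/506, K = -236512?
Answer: 95519067/54413216 ≈ 1.7554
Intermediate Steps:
o(r) = 4*r**2
z(x, Q) = 182/253 (z(x, Q) = 364*(1/506) = 182/253)
k(q, m) = (-2 + m)**2
(377545 + z(o(-26), -675))/(K + k(43, 674)) = (377545 + 182/253)/(-236512 + (-2 + 674)**2) = 95519067/(253*(-236512 + 672**2)) = 95519067/(253*(-236512 + 451584)) = (95519067/253)/215072 = (95519067/253)*(1/215072) = 95519067/54413216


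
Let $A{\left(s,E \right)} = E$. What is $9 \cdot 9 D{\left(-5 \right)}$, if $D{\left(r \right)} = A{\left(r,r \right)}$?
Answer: $-405$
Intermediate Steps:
$D{\left(r \right)} = r$
$9 \cdot 9 D{\left(-5 \right)} = 9 \cdot 9 \left(-5\right) = 81 \left(-5\right) = -405$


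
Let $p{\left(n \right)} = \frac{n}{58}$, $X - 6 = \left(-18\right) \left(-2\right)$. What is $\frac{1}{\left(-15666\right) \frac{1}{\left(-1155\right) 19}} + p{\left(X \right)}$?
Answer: $\frac{45971}{21634} \approx 2.1249$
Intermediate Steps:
$X = 42$ ($X = 6 - -36 = 6 + 36 = 42$)
$p{\left(n \right)} = \frac{n}{58}$ ($p{\left(n \right)} = n \frac{1}{58} = \frac{n}{58}$)
$\frac{1}{\left(-15666\right) \frac{1}{\left(-1155\right) 19}} + p{\left(X \right)} = \frac{1}{\left(-15666\right) \frac{1}{\left(-1155\right) 19}} + \frac{1}{58} \cdot 42 = \frac{1}{\left(-15666\right) \frac{1}{-21945}} + \frac{21}{29} = \frac{1}{\left(-15666\right) \left(- \frac{1}{21945}\right)} + \frac{21}{29} = \frac{1}{\frac{746}{1045}} + \frac{21}{29} = \frac{1045}{746} + \frac{21}{29} = \frac{45971}{21634}$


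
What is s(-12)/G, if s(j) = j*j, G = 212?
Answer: 36/53 ≈ 0.67924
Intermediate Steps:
s(j) = j**2
s(-12)/G = (-12)**2/212 = 144*(1/212) = 36/53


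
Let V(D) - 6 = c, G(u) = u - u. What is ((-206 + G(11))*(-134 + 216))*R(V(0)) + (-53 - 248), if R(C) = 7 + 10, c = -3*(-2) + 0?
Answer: -287465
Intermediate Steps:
G(u) = 0
c = 6 (c = 6 + 0 = 6)
V(D) = 12 (V(D) = 6 + 6 = 12)
R(C) = 17
((-206 + G(11))*(-134 + 216))*R(V(0)) + (-53 - 248) = ((-206 + 0)*(-134 + 216))*17 + (-53 - 248) = -206*82*17 - 301 = -16892*17 - 301 = -287164 - 301 = -287465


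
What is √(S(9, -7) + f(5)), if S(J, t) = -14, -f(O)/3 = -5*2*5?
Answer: 2*√34 ≈ 11.662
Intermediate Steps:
f(O) = 150 (f(O) = -3*(-5*2)*5 = -(-30)*5 = -3*(-50) = 150)
√(S(9, -7) + f(5)) = √(-14 + 150) = √136 = 2*√34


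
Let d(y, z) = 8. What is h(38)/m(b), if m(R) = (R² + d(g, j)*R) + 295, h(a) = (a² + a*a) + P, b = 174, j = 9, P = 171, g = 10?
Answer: 3059/31963 ≈ 0.095704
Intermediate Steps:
h(a) = 171 + 2*a² (h(a) = (a² + a*a) + 171 = (a² + a²) + 171 = 2*a² + 171 = 171 + 2*a²)
m(R) = 295 + R² + 8*R (m(R) = (R² + 8*R) + 295 = 295 + R² + 8*R)
h(38)/m(b) = (171 + 2*38²)/(295 + 174² + 8*174) = (171 + 2*1444)/(295 + 30276 + 1392) = (171 + 2888)/31963 = 3059*(1/31963) = 3059/31963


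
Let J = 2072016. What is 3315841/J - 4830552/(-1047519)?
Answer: 499347684493/80388004752 ≈ 6.2117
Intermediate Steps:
3315841/J - 4830552/(-1047519) = 3315841/2072016 - 4830552/(-1047519) = 3315841*(1/2072016) - 4830552*(-1/1047519) = 3315841/2072016 + 536728/116391 = 499347684493/80388004752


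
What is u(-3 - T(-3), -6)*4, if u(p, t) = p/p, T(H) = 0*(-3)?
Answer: 4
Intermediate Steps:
T(H) = 0
u(p, t) = 1
u(-3 - T(-3), -6)*4 = 1*4 = 4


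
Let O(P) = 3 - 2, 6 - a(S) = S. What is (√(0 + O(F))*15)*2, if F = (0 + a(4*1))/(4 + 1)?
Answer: 30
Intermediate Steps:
a(S) = 6 - S
F = ⅖ (F = (0 + (6 - 4))/(4 + 1) = (0 + (6 - 1*4))/5 = (0 + (6 - 4))*(⅕) = (0 + 2)*(⅕) = 2*(⅕) = ⅖ ≈ 0.40000)
O(P) = 1
(√(0 + O(F))*15)*2 = (√(0 + 1)*15)*2 = (√1*15)*2 = (1*15)*2 = 15*2 = 30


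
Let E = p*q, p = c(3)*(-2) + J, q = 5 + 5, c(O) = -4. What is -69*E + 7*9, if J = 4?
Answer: -8217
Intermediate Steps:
q = 10
p = 12 (p = -4*(-2) + 4 = 8 + 4 = 12)
E = 120 (E = 12*10 = 120)
-69*E + 7*9 = -69*120 + 7*9 = -8280 + 63 = -8217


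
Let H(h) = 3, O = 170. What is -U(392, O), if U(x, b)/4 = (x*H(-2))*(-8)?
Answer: 37632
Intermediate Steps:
U(x, b) = -96*x (U(x, b) = 4*((x*3)*(-8)) = 4*((3*x)*(-8)) = 4*(-24*x) = -96*x)
-U(392, O) = -(-96)*392 = -1*(-37632) = 37632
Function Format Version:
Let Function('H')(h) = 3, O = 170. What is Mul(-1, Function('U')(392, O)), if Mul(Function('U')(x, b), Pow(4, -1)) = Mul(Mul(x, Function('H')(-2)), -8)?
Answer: 37632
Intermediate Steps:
Function('U')(x, b) = Mul(-96, x) (Function('U')(x, b) = Mul(4, Mul(Mul(x, 3), -8)) = Mul(4, Mul(Mul(3, x), -8)) = Mul(4, Mul(-24, x)) = Mul(-96, x))
Mul(-1, Function('U')(392, O)) = Mul(-1, Mul(-96, 392)) = Mul(-1, -37632) = 37632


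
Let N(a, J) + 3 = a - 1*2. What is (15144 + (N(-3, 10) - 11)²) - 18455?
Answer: -2950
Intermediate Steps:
N(a, J) = -5 + a (N(a, J) = -3 + (a - 1*2) = -3 + (a - 2) = -3 + (-2 + a) = -5 + a)
(15144 + (N(-3, 10) - 11)²) - 18455 = (15144 + ((-5 - 3) - 11)²) - 18455 = (15144 + (-8 - 11)²) - 18455 = (15144 + (-19)²) - 18455 = (15144 + 361) - 18455 = 15505 - 18455 = -2950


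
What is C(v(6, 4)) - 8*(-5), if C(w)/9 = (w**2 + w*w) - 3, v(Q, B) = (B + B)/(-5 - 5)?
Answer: 613/25 ≈ 24.520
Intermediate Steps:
v(Q, B) = -B/5 (v(Q, B) = (2*B)/(-10) = (2*B)*(-1/10) = -B/5)
C(w) = -27 + 18*w**2 (C(w) = 9*((w**2 + w*w) - 3) = 9*((w**2 + w**2) - 3) = 9*(2*w**2 - 3) = 9*(-3 + 2*w**2) = -27 + 18*w**2)
C(v(6, 4)) - 8*(-5) = (-27 + 18*(-1/5*4)**2) - 8*(-5) = (-27 + 18*(-4/5)**2) + 40 = (-27 + 18*(16/25)) + 40 = (-27 + 288/25) + 40 = -387/25 + 40 = 613/25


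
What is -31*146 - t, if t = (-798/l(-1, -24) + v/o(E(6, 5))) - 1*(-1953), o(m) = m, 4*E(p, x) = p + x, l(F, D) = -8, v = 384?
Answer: -295609/44 ≈ -6718.4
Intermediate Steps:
E(p, x) = p/4 + x/4 (E(p, x) = (p + x)/4 = p/4 + x/4)
t = 96465/44 (t = (-798/(-8) + 384/((¼)*6 + (¼)*5)) - 1*(-1953) = (-798*(-⅛) + 384/(3/2 + 5/4)) + 1953 = (399/4 + 384/(11/4)) + 1953 = (399/4 + 384*(4/11)) + 1953 = (399/4 + 1536/11) + 1953 = 10533/44 + 1953 = 96465/44 ≈ 2192.4)
-31*146 - t = -31*146 - 1*96465/44 = -4526 - 96465/44 = -295609/44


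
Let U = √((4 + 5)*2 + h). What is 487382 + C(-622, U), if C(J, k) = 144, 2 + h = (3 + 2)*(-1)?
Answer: 487526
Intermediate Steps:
h = -7 (h = -2 + (3 + 2)*(-1) = -2 + 5*(-1) = -2 - 5 = -7)
U = √11 (U = √((4 + 5)*2 - 7) = √(9*2 - 7) = √(18 - 7) = √11 ≈ 3.3166)
487382 + C(-622, U) = 487382 + 144 = 487526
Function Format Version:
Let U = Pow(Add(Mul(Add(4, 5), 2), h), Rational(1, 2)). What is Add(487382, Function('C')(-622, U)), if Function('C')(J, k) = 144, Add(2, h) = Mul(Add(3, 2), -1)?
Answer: 487526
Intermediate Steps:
h = -7 (h = Add(-2, Mul(Add(3, 2), -1)) = Add(-2, Mul(5, -1)) = Add(-2, -5) = -7)
U = Pow(11, Rational(1, 2)) (U = Pow(Add(Mul(Add(4, 5), 2), -7), Rational(1, 2)) = Pow(Add(Mul(9, 2), -7), Rational(1, 2)) = Pow(Add(18, -7), Rational(1, 2)) = Pow(11, Rational(1, 2)) ≈ 3.3166)
Add(487382, Function('C')(-622, U)) = Add(487382, 144) = 487526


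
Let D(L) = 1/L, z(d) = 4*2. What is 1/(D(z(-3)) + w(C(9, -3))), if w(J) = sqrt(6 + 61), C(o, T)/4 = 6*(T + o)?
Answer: -8/4287 + 64*sqrt(67)/4287 ≈ 0.12033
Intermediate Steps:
C(o, T) = 24*T + 24*o (C(o, T) = 4*(6*(T + o)) = 4*(6*T + 6*o) = 24*T + 24*o)
z(d) = 8
w(J) = sqrt(67)
1/(D(z(-3)) + w(C(9, -3))) = 1/(1/8 + sqrt(67))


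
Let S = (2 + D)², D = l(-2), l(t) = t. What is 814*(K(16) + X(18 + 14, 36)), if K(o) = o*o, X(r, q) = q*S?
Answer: 208384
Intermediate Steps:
D = -2
S = 0 (S = (2 - 2)² = 0² = 0)
X(r, q) = 0 (X(r, q) = q*0 = 0)
K(o) = o²
814*(K(16) + X(18 + 14, 36)) = 814*(16² + 0) = 814*(256 + 0) = 814*256 = 208384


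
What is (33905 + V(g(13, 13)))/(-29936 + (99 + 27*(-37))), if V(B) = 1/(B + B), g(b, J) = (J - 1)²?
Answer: -9764641/8880768 ≈ -1.0995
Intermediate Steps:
g(b, J) = (-1 + J)²
V(B) = 1/(2*B)
(33905 + V(g(13, 13)))/(-29936 + (99 + 27*(-37))) = (33905 + 1/(2*((-1 + 13)²)))/(-29936 + (99 + 27*(-37))) = (33905 + 1/(2*(12²)))/(-29936 + (99 - 999)) = (33905 + (½)/144)/(-29936 - 900) = (33905 + (½)*(1/144))/(-30836) = (33905 + 1/288)*(-1/30836) = (9764641/288)*(-1/30836) = -9764641/8880768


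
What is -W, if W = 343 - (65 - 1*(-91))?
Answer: -187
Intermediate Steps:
W = 187 (W = 343 - (65 + 91) = 343 - 1*156 = 343 - 156 = 187)
-W = -1*187 = -187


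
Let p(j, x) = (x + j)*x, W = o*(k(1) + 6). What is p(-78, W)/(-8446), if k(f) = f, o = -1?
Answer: -595/8446 ≈ -0.070448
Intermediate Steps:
W = -7 (W = -(1 + 6) = -1*7 = -7)
p(j, x) = x*(j + x) (p(j, x) = (j + x)*x = x*(j + x))
p(-78, W)/(-8446) = -7*(-78 - 7)/(-8446) = -7*(-85)*(-1/8446) = 595*(-1/8446) = -595/8446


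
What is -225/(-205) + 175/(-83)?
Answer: -3440/3403 ≈ -1.0109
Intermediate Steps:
-225/(-205) + 175/(-83) = -225*(-1/205) + 175*(-1/83) = 45/41 - 175/83 = -3440/3403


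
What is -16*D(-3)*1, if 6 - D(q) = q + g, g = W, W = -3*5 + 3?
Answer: -336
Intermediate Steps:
W = -12 (W = -15 + 3 = -12)
g = -12
D(q) = 18 - q (D(q) = 6 - (q - 12) = 6 - (-12 + q) = 6 + (12 - q) = 18 - q)
-16*D(-3)*1 = -16*(18 - 1*(-3))*1 = -16*(18 + 3)*1 = -16*21*1 = -336*1 = -336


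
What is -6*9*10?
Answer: -540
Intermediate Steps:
-6*9*10 = -54*10 = -540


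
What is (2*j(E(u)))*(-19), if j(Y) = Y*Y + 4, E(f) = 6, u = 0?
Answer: -1520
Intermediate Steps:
j(Y) = 4 + Y² (j(Y) = Y² + 4 = 4 + Y²)
(2*j(E(u)))*(-19) = (2*(4 + 6²))*(-19) = (2*(4 + 36))*(-19) = (2*40)*(-19) = 80*(-19) = -1520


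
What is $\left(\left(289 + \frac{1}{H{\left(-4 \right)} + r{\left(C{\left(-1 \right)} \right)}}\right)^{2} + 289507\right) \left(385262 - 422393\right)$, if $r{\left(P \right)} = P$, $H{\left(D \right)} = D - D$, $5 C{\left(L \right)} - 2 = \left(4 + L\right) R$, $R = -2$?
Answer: $- \frac{221186136603}{16} \approx -1.3824 \cdot 10^{10}$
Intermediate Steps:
$C{\left(L \right)} = - \frac{6}{5} - \frac{2 L}{5}$ ($C{\left(L \right)} = \frac{2}{5} + \frac{\left(4 + L\right) \left(-2\right)}{5} = \frac{2}{5} + \frac{-8 - 2 L}{5} = \frac{2}{5} - \left(\frac{8}{5} + \frac{2 L}{5}\right) = - \frac{6}{5} - \frac{2 L}{5}$)
$H{\left(D \right)} = 0$
$\left(\left(289 + \frac{1}{H{\left(-4 \right)} + r{\left(C{\left(-1 \right)} \right)}}\right)^{2} + 289507\right) \left(385262 - 422393\right) = \left(\left(289 + \frac{1}{0 - \frac{4}{5}}\right)^{2} + 289507\right) \left(385262 - 422393\right) = \left(\left(289 + \frac{1}{0 + \left(- \frac{6}{5} + \frac{2}{5}\right)}\right)^{2} + 289507\right) \left(-37131\right) = \left(\left(289 + \frac{1}{0 - \frac{4}{5}}\right)^{2} + 289507\right) \left(-37131\right) = \left(\left(289 + \frac{1}{- \frac{4}{5}}\right)^{2} + 289507\right) \left(-37131\right) = \left(\left(289 - \frac{5}{4}\right)^{2} + 289507\right) \left(-37131\right) = \left(\left(\frac{1151}{4}\right)^{2} + 289507\right) \left(-37131\right) = \left(\frac{1324801}{16} + 289507\right) \left(-37131\right) = \frac{5956913}{16} \left(-37131\right) = - \frac{221186136603}{16}$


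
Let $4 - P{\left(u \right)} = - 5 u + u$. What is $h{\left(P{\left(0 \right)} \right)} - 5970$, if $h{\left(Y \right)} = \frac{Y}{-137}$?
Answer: $- \frac{817894}{137} \approx -5970.0$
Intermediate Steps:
$P{\left(u \right)} = 4 + 4 u$ ($P{\left(u \right)} = 4 - \left(- 5 u + u\right) = 4 - - 4 u = 4 + 4 u$)
$h{\left(Y \right)} = - \frac{Y}{137}$ ($h{\left(Y \right)} = Y \left(- \frac{1}{137}\right) = - \frac{Y}{137}$)
$h{\left(P{\left(0 \right)} \right)} - 5970 = - \frac{4 + 4 \cdot 0}{137} - 5970 = - \frac{4 + 0}{137} - 5970 = \left(- \frac{1}{137}\right) 4 - 5970 = - \frac{4}{137} - 5970 = - \frac{817894}{137}$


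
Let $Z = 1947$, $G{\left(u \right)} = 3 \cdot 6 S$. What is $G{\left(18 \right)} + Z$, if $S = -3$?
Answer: $1893$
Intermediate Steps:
$G{\left(u \right)} = -54$ ($G{\left(u \right)} = 3 \cdot 6 \left(-3\right) = 18 \left(-3\right) = -54$)
$G{\left(18 \right)} + Z = -54 + 1947 = 1893$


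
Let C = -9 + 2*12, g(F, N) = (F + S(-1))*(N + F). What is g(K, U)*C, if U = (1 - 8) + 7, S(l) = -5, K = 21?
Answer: 5040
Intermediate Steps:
U = 0 (U = -7 + 7 = 0)
g(F, N) = (-5 + F)*(F + N) (g(F, N) = (F - 5)*(N + F) = (-5 + F)*(F + N))
C = 15 (C = -9 + 24 = 15)
g(K, U)*C = (21² - 5*21 - 5*0 + 21*0)*15 = (441 - 105 + 0 + 0)*15 = 336*15 = 5040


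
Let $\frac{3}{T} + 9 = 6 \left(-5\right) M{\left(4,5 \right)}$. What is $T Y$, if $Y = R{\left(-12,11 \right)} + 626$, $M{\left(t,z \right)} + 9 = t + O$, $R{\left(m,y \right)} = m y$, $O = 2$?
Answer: $\frac{494}{27} \approx 18.296$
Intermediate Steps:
$M{\left(t,z \right)} = -7 + t$ ($M{\left(t,z \right)} = -9 + \left(t + 2\right) = -9 + \left(2 + t\right) = -7 + t$)
$T = \frac{1}{27}$ ($T = \frac{3}{-9 + 6 \left(-5\right) \left(-7 + 4\right)} = \frac{3}{-9 - -90} = \frac{3}{-9 + 90} = \frac{3}{81} = 3 \cdot \frac{1}{81} = \frac{1}{27} \approx 0.037037$)
$Y = 494$ ($Y = \left(-12\right) 11 + 626 = -132 + 626 = 494$)
$T Y = \frac{1}{27} \cdot 494 = \frac{494}{27}$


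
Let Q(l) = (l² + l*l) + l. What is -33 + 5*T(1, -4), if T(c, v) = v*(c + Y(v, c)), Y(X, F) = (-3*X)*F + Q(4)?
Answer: -1013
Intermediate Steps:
Q(l) = l + 2*l² (Q(l) = (l² + l²) + l = 2*l² + l = l + 2*l²)
Y(X, F) = 36 - 3*F*X (Y(X, F) = (-3*X)*F + 4*(1 + 2*4) = -3*F*X + 4*(1 + 8) = -3*F*X + 4*9 = -3*F*X + 36 = 36 - 3*F*X)
T(c, v) = v*(36 + c - 3*c*v) (T(c, v) = v*(c + (36 - 3*c*v)) = v*(36 + c - 3*c*v))
-33 + 5*T(1, -4) = -33 + 5*(-4*(36 + 1 - 3*1*(-4))) = -33 + 5*(-4*(36 + 1 + 12)) = -33 + 5*(-4*49) = -33 + 5*(-196) = -33 - 980 = -1013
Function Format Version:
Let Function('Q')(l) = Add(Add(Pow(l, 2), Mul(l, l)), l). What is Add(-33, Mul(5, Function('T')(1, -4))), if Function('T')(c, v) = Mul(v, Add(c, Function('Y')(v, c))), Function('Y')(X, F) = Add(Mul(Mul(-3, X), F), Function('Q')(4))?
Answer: -1013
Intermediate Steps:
Function('Q')(l) = Add(l, Mul(2, Pow(l, 2))) (Function('Q')(l) = Add(Add(Pow(l, 2), Pow(l, 2)), l) = Add(Mul(2, Pow(l, 2)), l) = Add(l, Mul(2, Pow(l, 2))))
Function('Y')(X, F) = Add(36, Mul(-3, F, X)) (Function('Y')(X, F) = Add(Mul(Mul(-3, X), F), Mul(4, Add(1, Mul(2, 4)))) = Add(Mul(-3, F, X), Mul(4, Add(1, 8))) = Add(Mul(-3, F, X), Mul(4, 9)) = Add(Mul(-3, F, X), 36) = Add(36, Mul(-3, F, X)))
Function('T')(c, v) = Mul(v, Add(36, c, Mul(-3, c, v))) (Function('T')(c, v) = Mul(v, Add(c, Add(36, Mul(-3, c, v)))) = Mul(v, Add(36, c, Mul(-3, c, v))))
Add(-33, Mul(5, Function('T')(1, -4))) = Add(-33, Mul(5, Mul(-4, Add(36, 1, Mul(-3, 1, -4))))) = Add(-33, Mul(5, Mul(-4, Add(36, 1, 12)))) = Add(-33, Mul(5, Mul(-4, 49))) = Add(-33, Mul(5, -196)) = Add(-33, -980) = -1013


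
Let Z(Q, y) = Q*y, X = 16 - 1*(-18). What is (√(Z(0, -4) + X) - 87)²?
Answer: (87 - √34)² ≈ 6588.4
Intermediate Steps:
X = 34 (X = 16 + 18 = 34)
(√(Z(0, -4) + X) - 87)² = (√(0*(-4) + 34) - 87)² = (√(0 + 34) - 87)² = (√34 - 87)² = (-87 + √34)²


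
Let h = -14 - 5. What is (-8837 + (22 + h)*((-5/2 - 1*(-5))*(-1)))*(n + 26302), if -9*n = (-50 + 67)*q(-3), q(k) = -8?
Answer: -2094855203/9 ≈ -2.3276e+8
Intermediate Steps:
h = -19
n = 136/9 (n = -(-50 + 67)*(-8)/9 = -17*(-8)/9 = -1/9*(-136) = 136/9 ≈ 15.111)
(-8837 + (22 + h)*((-5/2 - 1*(-5))*(-1)))*(n + 26302) = (-8837 + (22 - 19)*((-5/2 - 1*(-5))*(-1)))*(136/9 + 26302) = (-8837 + 3*((-5*1/2 + 5)*(-1)))*(236854/9) = (-8837 + 3*((-5/2 + 5)*(-1)))*(236854/9) = (-8837 + 3*((5/2)*(-1)))*(236854/9) = (-8837 + 3*(-5/2))*(236854/9) = (-8837 - 15/2)*(236854/9) = -17689/2*236854/9 = -2094855203/9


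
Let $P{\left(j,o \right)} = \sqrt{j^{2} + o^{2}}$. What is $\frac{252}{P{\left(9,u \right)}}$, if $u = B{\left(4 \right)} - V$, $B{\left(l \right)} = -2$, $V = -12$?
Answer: $\frac{252 \sqrt{181}}{181} \approx 18.731$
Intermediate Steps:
$u = 10$ ($u = -2 - -12 = -2 + 12 = 10$)
$\frac{252}{P{\left(9,u \right)}} = \frac{252}{\sqrt{9^{2} + 10^{2}}} = \frac{252}{\sqrt{81 + 100}} = \frac{252}{\sqrt{181}} = 252 \frac{\sqrt{181}}{181} = \frac{252 \sqrt{181}}{181}$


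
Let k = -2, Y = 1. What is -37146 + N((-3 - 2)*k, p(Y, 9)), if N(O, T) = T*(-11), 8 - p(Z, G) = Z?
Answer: -37223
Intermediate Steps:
p(Z, G) = 8 - Z
N(O, T) = -11*T
-37146 + N((-3 - 2)*k, p(Y, 9)) = -37146 - 11*(8 - 1*1) = -37146 - 11*(8 - 1) = -37146 - 11*7 = -37146 - 77 = -37223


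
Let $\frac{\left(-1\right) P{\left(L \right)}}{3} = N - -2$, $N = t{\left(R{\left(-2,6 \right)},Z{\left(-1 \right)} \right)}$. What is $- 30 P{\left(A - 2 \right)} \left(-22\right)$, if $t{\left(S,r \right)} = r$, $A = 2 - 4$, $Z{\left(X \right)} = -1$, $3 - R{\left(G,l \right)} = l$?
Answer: $-1980$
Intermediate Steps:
$R{\left(G,l \right)} = 3 - l$
$A = -2$
$N = -1$
$P{\left(L \right)} = -3$ ($P{\left(L \right)} = - 3 \left(-1 - -2\right) = - 3 \left(-1 + 2\right) = \left(-3\right) 1 = -3$)
$- 30 P{\left(A - 2 \right)} \left(-22\right) = \left(-30\right) \left(-3\right) \left(-22\right) = 90 \left(-22\right) = -1980$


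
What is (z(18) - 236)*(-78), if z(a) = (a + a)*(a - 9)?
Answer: -6864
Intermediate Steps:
z(a) = 2*a*(-9 + a) (z(a) = (2*a)*(-9 + a) = 2*a*(-9 + a))
(z(18) - 236)*(-78) = (2*18*(-9 + 18) - 236)*(-78) = (2*18*9 - 236)*(-78) = (324 - 236)*(-78) = 88*(-78) = -6864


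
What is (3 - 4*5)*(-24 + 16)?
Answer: 136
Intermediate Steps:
(3 - 4*5)*(-24 + 16) = (3 - 20)*(-8) = -17*(-8) = 136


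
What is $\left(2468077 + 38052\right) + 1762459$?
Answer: $4268588$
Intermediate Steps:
$\left(2468077 + 38052\right) + 1762459 = 2506129 + 1762459 = 4268588$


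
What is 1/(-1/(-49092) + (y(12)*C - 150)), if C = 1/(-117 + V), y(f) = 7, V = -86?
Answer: -1423668/213599263 ≈ -0.0066651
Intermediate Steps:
C = -1/203 (C = 1/(-117 - 86) = 1/(-203) = -1/203 ≈ -0.0049261)
1/(-1/(-49092) + (y(12)*C - 150)) = 1/(-1/(-49092) + (7*(-1/203) - 150)) = 1/(-1*(-1/49092) + (-1/29 - 150)) = 1/(1/49092 - 4351/29) = 1/(-213599263/1423668) = -1423668/213599263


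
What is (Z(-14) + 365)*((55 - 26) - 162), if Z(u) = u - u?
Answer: -48545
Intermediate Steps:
Z(u) = 0
(Z(-14) + 365)*((55 - 26) - 162) = (0 + 365)*((55 - 26) - 162) = 365*(29 - 162) = 365*(-133) = -48545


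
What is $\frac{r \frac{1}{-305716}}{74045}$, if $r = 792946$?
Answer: $- \frac{396473}{11318370610} \approx -3.5029 \cdot 10^{-5}$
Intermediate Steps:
$\frac{r \frac{1}{-305716}}{74045} = \frac{792946 \frac{1}{-305716}}{74045} = 792946 \left(- \frac{1}{305716}\right) \frac{1}{74045} = \left(- \frac{396473}{152858}\right) \frac{1}{74045} = - \frac{396473}{11318370610}$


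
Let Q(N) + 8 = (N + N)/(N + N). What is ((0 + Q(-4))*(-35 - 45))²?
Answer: 313600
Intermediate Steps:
Q(N) = -7 (Q(N) = -8 + (N + N)/(N + N) = -8 + (2*N)/((2*N)) = -8 + (2*N)*(1/(2*N)) = -8 + 1 = -7)
((0 + Q(-4))*(-35 - 45))² = ((0 - 7)*(-35 - 45))² = (-7*(-80))² = 560² = 313600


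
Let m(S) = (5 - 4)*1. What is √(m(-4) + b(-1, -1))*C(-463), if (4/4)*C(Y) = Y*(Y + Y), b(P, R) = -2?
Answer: 428738*I ≈ 4.2874e+5*I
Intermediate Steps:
m(S) = 1 (m(S) = 1*1 = 1)
C(Y) = 2*Y² (C(Y) = Y*(Y + Y) = Y*(2*Y) = 2*Y²)
√(m(-4) + b(-1, -1))*C(-463) = √(1 - 2)*(2*(-463)²) = √(-1)*(2*214369) = I*428738 = 428738*I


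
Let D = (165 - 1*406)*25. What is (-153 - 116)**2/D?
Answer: -72361/6025 ≈ -12.010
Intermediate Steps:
D = -6025 (D = (165 - 406)*25 = -241*25 = -6025)
(-153 - 116)**2/D = (-153 - 116)**2/(-6025) = (-269)**2*(-1/6025) = 72361*(-1/6025) = -72361/6025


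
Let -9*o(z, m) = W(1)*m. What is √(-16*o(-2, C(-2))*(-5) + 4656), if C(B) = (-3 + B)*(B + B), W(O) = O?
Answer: 4*√2519/3 ≈ 66.920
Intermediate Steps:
C(B) = 2*B*(-3 + B) (C(B) = (-3 + B)*(2*B) = 2*B*(-3 + B))
o(z, m) = -m/9
√(-16*o(-2, C(-2))*(-5) + 4656) = √(-(-16)*2*(-2)*(-3 - 2)/9*(-5) + 4656) = √(-(-16)*2*(-2)*(-5)/9*(-5) + 4656) = √(-(-16)*20/9*(-5) + 4656) = √(-16*(-20/9)*(-5) + 4656) = √((320/9)*(-5) + 4656) = √(-1600/9 + 4656) = √(40304/9) = 4*√2519/3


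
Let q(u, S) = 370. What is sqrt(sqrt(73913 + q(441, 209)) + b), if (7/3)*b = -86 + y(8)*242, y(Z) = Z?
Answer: sqrt(38850 + 49*sqrt(74283))/7 ≈ 32.641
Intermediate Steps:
b = 5550/7 (b = 3*(-86 + 8*242)/7 = 3*(-86 + 1936)/7 = (3/7)*1850 = 5550/7 ≈ 792.86)
sqrt(sqrt(73913 + q(441, 209)) + b) = sqrt(sqrt(73913 + 370) + 5550/7) = sqrt(sqrt(74283) + 5550/7) = sqrt(5550/7 + sqrt(74283))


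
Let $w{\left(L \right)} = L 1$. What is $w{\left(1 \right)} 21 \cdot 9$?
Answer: $189$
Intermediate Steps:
$w{\left(L \right)} = L$
$w{\left(1 \right)} 21 \cdot 9 = 1 \cdot 21 \cdot 9 = 21 \cdot 9 = 189$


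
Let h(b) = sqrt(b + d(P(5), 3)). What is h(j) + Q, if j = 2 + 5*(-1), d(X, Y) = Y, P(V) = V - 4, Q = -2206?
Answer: -2206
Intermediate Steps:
P(V) = -4 + V
j = -3 (j = 2 - 5 = -3)
h(b) = sqrt(3 + b) (h(b) = sqrt(b + 3) = sqrt(3 + b))
h(j) + Q = sqrt(3 - 3) - 2206 = sqrt(0) - 2206 = 0 - 2206 = -2206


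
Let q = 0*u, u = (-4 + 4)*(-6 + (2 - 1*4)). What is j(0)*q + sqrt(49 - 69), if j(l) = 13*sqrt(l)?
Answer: 2*I*sqrt(5) ≈ 4.4721*I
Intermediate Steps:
u = 0 (u = 0*(-6 + (2 - 4)) = 0*(-6 - 2) = 0*(-8) = 0)
q = 0 (q = 0*0 = 0)
j(0)*q + sqrt(49 - 69) = (13*sqrt(0))*0 + sqrt(49 - 69) = (13*0)*0 + sqrt(-20) = 0*0 + 2*I*sqrt(5) = 0 + 2*I*sqrt(5) = 2*I*sqrt(5)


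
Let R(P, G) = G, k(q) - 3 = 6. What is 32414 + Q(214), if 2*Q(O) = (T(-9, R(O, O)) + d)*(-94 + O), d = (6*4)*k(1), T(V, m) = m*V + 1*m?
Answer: -57346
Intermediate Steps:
k(q) = 9 (k(q) = 3 + 6 = 9)
T(V, m) = m + V*m (T(V, m) = V*m + m = m + V*m)
d = 216 (d = (6*4)*9 = 24*9 = 216)
Q(O) = (-94 + O)*(216 - 8*O)/2 (Q(O) = ((O*(1 - 9) + 216)*(-94 + O))/2 = ((O*(-8) + 216)*(-94 + O))/2 = ((-8*O + 216)*(-94 + O))/2 = ((216 - 8*O)*(-94 + O))/2 = ((-94 + O)*(216 - 8*O))/2 = (-94 + O)*(216 - 8*O)/2)
32414 + Q(214) = 32414 + (-10152 - 4*214² + 484*214) = 32414 + (-10152 - 4*45796 + 103576) = 32414 + (-10152 - 183184 + 103576) = 32414 - 89760 = -57346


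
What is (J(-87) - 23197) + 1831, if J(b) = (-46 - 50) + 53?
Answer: -21409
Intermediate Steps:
J(b) = -43 (J(b) = -96 + 53 = -43)
(J(-87) - 23197) + 1831 = (-43 - 23197) + 1831 = -23240 + 1831 = -21409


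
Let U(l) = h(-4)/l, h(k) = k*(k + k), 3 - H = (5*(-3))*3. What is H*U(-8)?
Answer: -192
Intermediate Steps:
H = 48 (H = 3 - 5*(-3)*3 = 3 - (-15)*3 = 3 - 1*(-45) = 3 + 45 = 48)
h(k) = 2*k² (h(k) = k*(2*k) = 2*k²)
U(l) = 32/l (U(l) = (2*(-4)²)/l = (2*16)/l = 32/l)
H*U(-8) = 48*(32/(-8)) = 48*(32*(-⅛)) = 48*(-4) = -192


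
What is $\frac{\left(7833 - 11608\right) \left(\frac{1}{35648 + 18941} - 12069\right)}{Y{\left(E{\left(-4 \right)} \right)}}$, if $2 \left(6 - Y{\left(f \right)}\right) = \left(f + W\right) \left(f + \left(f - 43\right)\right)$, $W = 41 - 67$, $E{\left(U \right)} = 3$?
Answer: $- \frac{4974201532000}{45800171} \approx -1.0861 \cdot 10^{5}$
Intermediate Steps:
$W = -26$
$Y{\left(f \right)} = 6 - \frac{\left(-43 + 2 f\right) \left(-26 + f\right)}{2}$ ($Y{\left(f \right)} = 6 - \frac{\left(f - 26\right) \left(f + \left(f - 43\right)\right)}{2} = 6 - \frac{\left(-26 + f\right) \left(f + \left(-43 + f\right)\right)}{2} = 6 - \frac{\left(-26 + f\right) \left(-43 + 2 f\right)}{2} = 6 - \frac{\left(-43 + 2 f\right) \left(-26 + f\right)}{2}$)
$\frac{\left(7833 - 11608\right) \left(\frac{1}{35648 + 18941} - 12069\right)}{Y{\left(E{\left(-4 \right)} \right)}} = \frac{\left(7833 - 11608\right) \left(\frac{1}{35648 + 18941} - 12069\right)}{-553 - 3^{2} + \frac{95}{2} \cdot 3} = \frac{\left(-3775\right) \left(\frac{1}{54589} - 12069\right)}{-553 - 9 + \frac{285}{2}} = \frac{\left(-3775\right) \left(- \frac{658834640}{54589}\right)}{- \frac{839}{2}} = \frac{2487100766000}{54589} \left(- \frac{2}{839}\right) = - \frac{4974201532000}{45800171}$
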